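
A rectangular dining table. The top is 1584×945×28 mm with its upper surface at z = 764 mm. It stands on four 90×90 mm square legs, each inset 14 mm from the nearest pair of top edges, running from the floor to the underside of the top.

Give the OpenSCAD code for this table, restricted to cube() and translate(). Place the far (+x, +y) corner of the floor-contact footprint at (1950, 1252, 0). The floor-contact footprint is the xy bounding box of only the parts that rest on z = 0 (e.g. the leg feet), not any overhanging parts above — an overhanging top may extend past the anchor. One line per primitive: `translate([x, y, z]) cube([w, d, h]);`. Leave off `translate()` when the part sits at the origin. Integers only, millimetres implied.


translate([380, 321, 736]) cube([1584, 945, 28]);
translate([394, 335, 0]) cube([90, 90, 736]);
translate([1860, 335, 0]) cube([90, 90, 736]);
translate([394, 1162, 0]) cube([90, 90, 736]);
translate([1860, 1162, 0]) cube([90, 90, 736]);


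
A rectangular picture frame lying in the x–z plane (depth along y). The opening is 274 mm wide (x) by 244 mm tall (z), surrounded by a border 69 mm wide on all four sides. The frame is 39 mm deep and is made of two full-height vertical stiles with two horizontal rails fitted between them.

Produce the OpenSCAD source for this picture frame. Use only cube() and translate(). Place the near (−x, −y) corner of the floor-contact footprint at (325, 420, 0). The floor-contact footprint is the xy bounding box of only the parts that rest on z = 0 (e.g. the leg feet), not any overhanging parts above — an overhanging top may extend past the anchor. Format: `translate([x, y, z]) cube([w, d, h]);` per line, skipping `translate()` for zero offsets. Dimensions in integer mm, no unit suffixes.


translate([325, 420, 0]) cube([69, 39, 382]);
translate([668, 420, 0]) cube([69, 39, 382]);
translate([394, 420, 0]) cube([274, 39, 69]);
translate([394, 420, 313]) cube([274, 39, 69]);


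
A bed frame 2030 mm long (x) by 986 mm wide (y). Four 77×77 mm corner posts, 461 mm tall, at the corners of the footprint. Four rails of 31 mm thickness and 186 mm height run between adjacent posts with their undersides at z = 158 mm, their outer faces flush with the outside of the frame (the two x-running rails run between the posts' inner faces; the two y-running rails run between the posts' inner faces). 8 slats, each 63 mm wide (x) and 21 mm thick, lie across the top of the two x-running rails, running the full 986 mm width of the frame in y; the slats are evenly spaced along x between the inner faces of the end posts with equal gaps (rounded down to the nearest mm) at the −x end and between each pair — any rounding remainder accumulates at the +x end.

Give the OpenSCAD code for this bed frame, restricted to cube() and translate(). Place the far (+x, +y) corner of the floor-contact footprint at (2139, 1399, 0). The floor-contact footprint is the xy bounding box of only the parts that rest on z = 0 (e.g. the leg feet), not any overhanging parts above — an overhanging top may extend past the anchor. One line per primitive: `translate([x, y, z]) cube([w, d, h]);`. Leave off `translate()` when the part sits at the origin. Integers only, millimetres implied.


// slat z = rail_z + rail_h = 158 + 186 = 344
// slat gap = ⌊(1876 − 8·63) / 9⌋ = 152
translate([109, 413, 0]) cube([77, 77, 461]);
translate([109, 1322, 0]) cube([77, 77, 461]);
translate([2062, 413, 0]) cube([77, 77, 461]);
translate([2062, 1322, 0]) cube([77, 77, 461]);
translate([186, 413, 158]) cube([1876, 31, 186]);
translate([186, 1368, 158]) cube([1876, 31, 186]);
translate([109, 490, 158]) cube([31, 832, 186]);
translate([2108, 490, 158]) cube([31, 832, 186]);
translate([338, 413, 344]) cube([63, 986, 21]);
translate([553, 413, 344]) cube([63, 986, 21]);
translate([768, 413, 344]) cube([63, 986, 21]);
translate([983, 413, 344]) cube([63, 986, 21]);
translate([1198, 413, 344]) cube([63, 986, 21]);
translate([1413, 413, 344]) cube([63, 986, 21]);
translate([1628, 413, 344]) cube([63, 986, 21]);
translate([1843, 413, 344]) cube([63, 986, 21]);


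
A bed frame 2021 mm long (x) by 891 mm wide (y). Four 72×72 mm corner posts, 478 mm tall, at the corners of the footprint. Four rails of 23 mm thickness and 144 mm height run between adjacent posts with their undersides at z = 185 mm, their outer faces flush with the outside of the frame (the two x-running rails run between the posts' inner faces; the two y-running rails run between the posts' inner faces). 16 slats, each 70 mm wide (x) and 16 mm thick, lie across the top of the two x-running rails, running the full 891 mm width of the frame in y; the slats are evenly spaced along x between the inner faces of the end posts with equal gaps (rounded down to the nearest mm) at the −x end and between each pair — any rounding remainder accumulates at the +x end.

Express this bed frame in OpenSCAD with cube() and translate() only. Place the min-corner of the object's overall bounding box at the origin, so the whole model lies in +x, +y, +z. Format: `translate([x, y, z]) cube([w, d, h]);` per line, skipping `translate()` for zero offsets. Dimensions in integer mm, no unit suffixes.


cube([72, 72, 478]);
translate([0, 819, 0]) cube([72, 72, 478]);
translate([1949, 0, 0]) cube([72, 72, 478]);
translate([1949, 819, 0]) cube([72, 72, 478]);
translate([72, 0, 185]) cube([1877, 23, 144]);
translate([72, 868, 185]) cube([1877, 23, 144]);
translate([0, 72, 185]) cube([23, 747, 144]);
translate([1998, 72, 185]) cube([23, 747, 144]);
translate([116, 0, 329]) cube([70, 891, 16]);
translate([230, 0, 329]) cube([70, 891, 16]);
translate([344, 0, 329]) cube([70, 891, 16]);
translate([458, 0, 329]) cube([70, 891, 16]);
translate([572, 0, 329]) cube([70, 891, 16]);
translate([686, 0, 329]) cube([70, 891, 16]);
translate([800, 0, 329]) cube([70, 891, 16]);
translate([914, 0, 329]) cube([70, 891, 16]);
translate([1028, 0, 329]) cube([70, 891, 16]);
translate([1142, 0, 329]) cube([70, 891, 16]);
translate([1256, 0, 329]) cube([70, 891, 16]);
translate([1370, 0, 329]) cube([70, 891, 16]);
translate([1484, 0, 329]) cube([70, 891, 16]);
translate([1598, 0, 329]) cube([70, 891, 16]);
translate([1712, 0, 329]) cube([70, 891, 16]);
translate([1826, 0, 329]) cube([70, 891, 16]);


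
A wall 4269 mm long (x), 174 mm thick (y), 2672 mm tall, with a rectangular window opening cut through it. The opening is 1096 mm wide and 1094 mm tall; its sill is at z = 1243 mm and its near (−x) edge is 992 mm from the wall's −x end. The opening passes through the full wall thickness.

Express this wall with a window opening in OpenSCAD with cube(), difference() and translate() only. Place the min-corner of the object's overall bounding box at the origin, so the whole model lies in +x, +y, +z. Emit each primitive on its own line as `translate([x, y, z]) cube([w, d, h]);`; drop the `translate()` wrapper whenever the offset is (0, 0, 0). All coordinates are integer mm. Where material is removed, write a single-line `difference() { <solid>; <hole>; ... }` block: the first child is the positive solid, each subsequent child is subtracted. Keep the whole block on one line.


difference() { cube([4269, 174, 2672]); translate([992, 0, 1243]) cube([1096, 174, 1094]); }


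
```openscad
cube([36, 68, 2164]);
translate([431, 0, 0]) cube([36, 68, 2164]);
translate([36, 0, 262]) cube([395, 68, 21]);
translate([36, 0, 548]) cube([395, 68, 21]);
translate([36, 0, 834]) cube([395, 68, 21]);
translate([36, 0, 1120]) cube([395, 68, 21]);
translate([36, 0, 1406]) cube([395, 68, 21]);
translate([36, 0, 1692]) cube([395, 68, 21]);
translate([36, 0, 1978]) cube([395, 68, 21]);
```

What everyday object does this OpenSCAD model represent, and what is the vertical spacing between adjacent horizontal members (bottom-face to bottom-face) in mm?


A ladder. The rung spacing is 286 mm.

Two tall 36×68 posts with 7 short bars between them — a ladder. Adjacent rungs sit at z = 262 and z = 548, so the spacing is 548 − 262 = 286 mm.


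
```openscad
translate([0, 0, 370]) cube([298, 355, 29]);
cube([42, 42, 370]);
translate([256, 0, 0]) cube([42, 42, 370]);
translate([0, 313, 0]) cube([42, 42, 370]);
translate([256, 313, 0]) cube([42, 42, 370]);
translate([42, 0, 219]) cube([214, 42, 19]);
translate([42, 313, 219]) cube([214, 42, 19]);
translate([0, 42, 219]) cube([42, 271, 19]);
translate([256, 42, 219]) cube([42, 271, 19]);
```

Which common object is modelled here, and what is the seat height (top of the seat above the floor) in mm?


A stool. The seat height is 399 mm.

A 298×355×29 slab at z = 370 on four corner posts — a stool. The seat top is 370 + 29 = 399 mm.


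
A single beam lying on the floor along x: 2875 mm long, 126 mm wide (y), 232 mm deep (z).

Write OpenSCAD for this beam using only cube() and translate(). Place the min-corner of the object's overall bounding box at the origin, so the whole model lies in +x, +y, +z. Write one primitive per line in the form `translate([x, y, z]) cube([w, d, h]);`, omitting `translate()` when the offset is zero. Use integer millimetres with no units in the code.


cube([2875, 126, 232]);


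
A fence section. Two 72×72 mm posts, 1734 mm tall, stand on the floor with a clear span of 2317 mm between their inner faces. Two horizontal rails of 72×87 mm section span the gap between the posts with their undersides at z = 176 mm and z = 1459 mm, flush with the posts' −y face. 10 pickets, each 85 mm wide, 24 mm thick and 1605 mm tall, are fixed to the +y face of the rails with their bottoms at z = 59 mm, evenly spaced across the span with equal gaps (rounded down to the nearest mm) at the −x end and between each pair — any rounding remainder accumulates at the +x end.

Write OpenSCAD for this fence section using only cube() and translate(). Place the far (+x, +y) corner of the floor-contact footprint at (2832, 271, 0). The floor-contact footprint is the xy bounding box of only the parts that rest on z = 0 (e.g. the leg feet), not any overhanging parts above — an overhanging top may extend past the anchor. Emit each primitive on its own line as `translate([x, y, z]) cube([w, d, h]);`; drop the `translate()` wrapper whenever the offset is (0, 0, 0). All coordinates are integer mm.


translate([371, 199, 0]) cube([72, 72, 1734]);
translate([2760, 199, 0]) cube([72, 72, 1734]);
translate([443, 199, 176]) cube([2317, 72, 87]);
translate([443, 199, 1459]) cube([2317, 72, 87]);
translate([576, 271, 59]) cube([85, 24, 1605]);
translate([794, 271, 59]) cube([85, 24, 1605]);
translate([1012, 271, 59]) cube([85, 24, 1605]);
translate([1230, 271, 59]) cube([85, 24, 1605]);
translate([1448, 271, 59]) cube([85, 24, 1605]);
translate([1666, 271, 59]) cube([85, 24, 1605]);
translate([1884, 271, 59]) cube([85, 24, 1605]);
translate([2102, 271, 59]) cube([85, 24, 1605]);
translate([2320, 271, 59]) cube([85, 24, 1605]);
translate([2538, 271, 59]) cube([85, 24, 1605]);


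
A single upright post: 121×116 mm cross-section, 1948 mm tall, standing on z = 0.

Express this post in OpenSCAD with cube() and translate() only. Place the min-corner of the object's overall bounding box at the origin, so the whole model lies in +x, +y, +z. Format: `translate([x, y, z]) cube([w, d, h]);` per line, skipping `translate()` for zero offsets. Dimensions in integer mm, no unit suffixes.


cube([121, 116, 1948]);


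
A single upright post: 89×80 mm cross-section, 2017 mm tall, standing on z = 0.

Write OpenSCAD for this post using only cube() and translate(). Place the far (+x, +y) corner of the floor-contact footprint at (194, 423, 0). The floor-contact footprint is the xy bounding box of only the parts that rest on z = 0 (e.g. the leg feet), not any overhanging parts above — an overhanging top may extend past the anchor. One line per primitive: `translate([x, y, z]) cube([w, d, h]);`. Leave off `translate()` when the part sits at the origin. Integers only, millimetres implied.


translate([105, 343, 0]) cube([89, 80, 2017]);


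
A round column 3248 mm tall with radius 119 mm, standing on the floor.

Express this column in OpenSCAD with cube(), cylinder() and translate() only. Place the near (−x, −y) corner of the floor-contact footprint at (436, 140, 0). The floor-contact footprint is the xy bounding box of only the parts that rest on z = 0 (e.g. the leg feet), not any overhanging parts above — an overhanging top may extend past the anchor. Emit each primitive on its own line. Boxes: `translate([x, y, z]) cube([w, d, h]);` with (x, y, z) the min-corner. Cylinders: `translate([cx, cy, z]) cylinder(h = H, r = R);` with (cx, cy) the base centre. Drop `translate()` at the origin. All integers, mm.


translate([555, 259, 0]) cylinder(h = 3248, r = 119);


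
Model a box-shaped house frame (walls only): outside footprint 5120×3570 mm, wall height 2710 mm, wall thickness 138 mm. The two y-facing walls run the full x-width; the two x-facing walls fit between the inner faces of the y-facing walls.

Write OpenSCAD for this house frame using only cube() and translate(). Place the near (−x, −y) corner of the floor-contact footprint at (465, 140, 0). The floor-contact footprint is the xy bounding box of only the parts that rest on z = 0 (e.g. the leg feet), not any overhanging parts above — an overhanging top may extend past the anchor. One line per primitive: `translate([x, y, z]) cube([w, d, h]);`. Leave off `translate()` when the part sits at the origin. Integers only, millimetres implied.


translate([465, 140, 0]) cube([5120, 138, 2710]);
translate([465, 3572, 0]) cube([5120, 138, 2710]);
translate([465, 278, 0]) cube([138, 3294, 2710]);
translate([5447, 278, 0]) cube([138, 3294, 2710]);


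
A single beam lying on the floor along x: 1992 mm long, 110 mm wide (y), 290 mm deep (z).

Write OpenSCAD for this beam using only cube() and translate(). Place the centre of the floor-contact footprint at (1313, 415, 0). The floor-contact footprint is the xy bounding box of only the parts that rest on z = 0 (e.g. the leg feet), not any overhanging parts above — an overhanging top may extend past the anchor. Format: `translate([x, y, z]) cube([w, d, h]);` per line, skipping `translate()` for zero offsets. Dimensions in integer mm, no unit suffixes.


translate([317, 360, 0]) cube([1992, 110, 290]);


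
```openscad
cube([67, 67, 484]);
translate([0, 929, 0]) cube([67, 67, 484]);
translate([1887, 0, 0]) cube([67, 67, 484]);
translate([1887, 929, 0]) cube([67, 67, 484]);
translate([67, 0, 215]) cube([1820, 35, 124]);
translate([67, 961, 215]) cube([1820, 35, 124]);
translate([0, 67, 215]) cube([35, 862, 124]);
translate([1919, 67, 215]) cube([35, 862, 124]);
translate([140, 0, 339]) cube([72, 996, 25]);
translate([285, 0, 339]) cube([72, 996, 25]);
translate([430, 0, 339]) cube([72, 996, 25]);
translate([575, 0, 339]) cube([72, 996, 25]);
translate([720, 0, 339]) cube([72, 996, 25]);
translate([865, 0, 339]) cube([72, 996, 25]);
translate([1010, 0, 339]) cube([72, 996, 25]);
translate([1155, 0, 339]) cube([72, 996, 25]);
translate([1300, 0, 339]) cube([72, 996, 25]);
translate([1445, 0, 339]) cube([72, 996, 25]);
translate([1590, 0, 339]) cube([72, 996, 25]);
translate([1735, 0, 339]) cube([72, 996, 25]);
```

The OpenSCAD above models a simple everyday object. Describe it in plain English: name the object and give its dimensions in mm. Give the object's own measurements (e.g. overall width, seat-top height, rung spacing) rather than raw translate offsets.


A bed frame 1954 mm long (x) by 996 mm wide (y). Four 67×67 mm corner posts, 484 mm tall, at the corners of the footprint. Four rails of 35 mm thickness and 124 mm height run between adjacent posts with their undersides at z = 215 mm, their outer faces flush with the outside of the frame (the two x-running rails run between the posts' inner faces; the two y-running rails run between the posts' inner faces). 12 slats, each 72 mm wide (x) and 25 mm thick, lie across the top of the two x-running rails, running the full 996 mm width of the frame in y; along x they sit between the end posts with a 73 mm gap after the −x posts and between neighbouring slats, leaving 80 mm before the +x posts.


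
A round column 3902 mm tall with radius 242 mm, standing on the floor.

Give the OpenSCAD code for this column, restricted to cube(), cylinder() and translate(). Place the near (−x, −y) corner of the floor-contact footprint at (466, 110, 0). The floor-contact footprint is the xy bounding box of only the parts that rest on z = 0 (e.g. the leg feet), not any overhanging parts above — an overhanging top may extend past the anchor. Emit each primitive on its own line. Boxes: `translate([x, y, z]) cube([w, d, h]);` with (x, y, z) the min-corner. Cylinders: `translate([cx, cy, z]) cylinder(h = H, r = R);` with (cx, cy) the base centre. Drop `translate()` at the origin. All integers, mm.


translate([708, 352, 0]) cylinder(h = 3902, r = 242);


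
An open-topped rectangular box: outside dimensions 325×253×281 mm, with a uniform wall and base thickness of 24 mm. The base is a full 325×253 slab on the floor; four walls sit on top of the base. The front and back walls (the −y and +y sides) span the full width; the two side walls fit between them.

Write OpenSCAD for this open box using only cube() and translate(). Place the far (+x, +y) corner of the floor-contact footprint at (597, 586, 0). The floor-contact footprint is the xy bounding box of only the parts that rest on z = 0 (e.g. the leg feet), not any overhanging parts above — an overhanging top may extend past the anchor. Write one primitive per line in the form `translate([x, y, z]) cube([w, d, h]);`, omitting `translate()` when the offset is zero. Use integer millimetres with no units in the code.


translate([272, 333, 0]) cube([325, 253, 24]);
translate([272, 333, 24]) cube([325, 24, 257]);
translate([272, 562, 24]) cube([325, 24, 257]);
translate([272, 357, 24]) cube([24, 205, 257]);
translate([573, 357, 24]) cube([24, 205, 257]);


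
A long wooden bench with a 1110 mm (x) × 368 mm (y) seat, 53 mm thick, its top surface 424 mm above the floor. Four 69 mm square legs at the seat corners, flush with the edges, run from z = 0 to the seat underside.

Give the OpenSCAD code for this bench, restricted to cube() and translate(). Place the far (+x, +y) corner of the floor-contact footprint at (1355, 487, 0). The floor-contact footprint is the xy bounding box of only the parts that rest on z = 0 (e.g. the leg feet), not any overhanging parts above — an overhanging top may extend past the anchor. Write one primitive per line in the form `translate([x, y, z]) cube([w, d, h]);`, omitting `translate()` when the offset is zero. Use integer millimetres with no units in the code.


// leg_h = 424 − 53 = 371
translate([245, 119, 371]) cube([1110, 368, 53]);
translate([245, 119, 0]) cube([69, 69, 371]);
translate([245, 418, 0]) cube([69, 69, 371]);
translate([1286, 119, 0]) cube([69, 69, 371]);
translate([1286, 418, 0]) cube([69, 69, 371]);


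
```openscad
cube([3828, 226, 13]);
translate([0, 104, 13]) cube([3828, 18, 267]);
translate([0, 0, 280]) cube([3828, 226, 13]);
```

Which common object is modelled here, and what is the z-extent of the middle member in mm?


An I-beam. The web height is 267 mm.

Two wide flanges with a thin centred web — an I-beam. Overall 293 mm minus two 13 mm flanges gives a web of 293 − 2·13 = 267 mm.


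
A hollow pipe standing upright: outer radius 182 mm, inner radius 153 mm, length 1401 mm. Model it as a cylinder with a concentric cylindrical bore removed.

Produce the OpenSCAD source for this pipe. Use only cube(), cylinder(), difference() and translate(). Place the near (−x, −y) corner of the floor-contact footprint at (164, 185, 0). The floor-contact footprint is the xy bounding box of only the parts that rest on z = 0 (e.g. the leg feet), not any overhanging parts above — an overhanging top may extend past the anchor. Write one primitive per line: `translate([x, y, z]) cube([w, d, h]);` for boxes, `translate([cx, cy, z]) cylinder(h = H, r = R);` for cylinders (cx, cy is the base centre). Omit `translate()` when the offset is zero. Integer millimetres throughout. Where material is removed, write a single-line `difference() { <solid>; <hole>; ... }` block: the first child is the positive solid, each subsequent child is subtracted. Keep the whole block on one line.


difference() { translate([346, 367, 0]) cylinder(h = 1401, r = 182); translate([346, 367, 0]) cylinder(h = 1401, r = 153); }


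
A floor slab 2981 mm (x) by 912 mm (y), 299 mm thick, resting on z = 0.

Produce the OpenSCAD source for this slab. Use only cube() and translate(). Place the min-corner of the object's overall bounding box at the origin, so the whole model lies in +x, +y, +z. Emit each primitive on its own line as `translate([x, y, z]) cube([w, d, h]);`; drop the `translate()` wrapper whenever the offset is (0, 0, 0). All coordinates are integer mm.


cube([2981, 912, 299]);


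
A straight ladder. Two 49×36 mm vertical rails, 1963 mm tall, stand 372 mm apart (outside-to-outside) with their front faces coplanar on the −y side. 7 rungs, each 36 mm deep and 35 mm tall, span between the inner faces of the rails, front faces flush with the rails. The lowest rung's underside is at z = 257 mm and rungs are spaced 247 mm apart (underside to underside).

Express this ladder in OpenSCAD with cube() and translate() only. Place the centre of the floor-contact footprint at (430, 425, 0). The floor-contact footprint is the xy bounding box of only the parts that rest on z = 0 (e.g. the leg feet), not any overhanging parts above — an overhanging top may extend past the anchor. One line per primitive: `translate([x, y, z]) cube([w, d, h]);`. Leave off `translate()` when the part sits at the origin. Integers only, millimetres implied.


translate([244, 407, 0]) cube([49, 36, 1963]);
translate([567, 407, 0]) cube([49, 36, 1963]);
translate([293, 407, 257]) cube([274, 36, 35]);
translate([293, 407, 504]) cube([274, 36, 35]);
translate([293, 407, 751]) cube([274, 36, 35]);
translate([293, 407, 998]) cube([274, 36, 35]);
translate([293, 407, 1245]) cube([274, 36, 35]);
translate([293, 407, 1492]) cube([274, 36, 35]);
translate([293, 407, 1739]) cube([274, 36, 35]);


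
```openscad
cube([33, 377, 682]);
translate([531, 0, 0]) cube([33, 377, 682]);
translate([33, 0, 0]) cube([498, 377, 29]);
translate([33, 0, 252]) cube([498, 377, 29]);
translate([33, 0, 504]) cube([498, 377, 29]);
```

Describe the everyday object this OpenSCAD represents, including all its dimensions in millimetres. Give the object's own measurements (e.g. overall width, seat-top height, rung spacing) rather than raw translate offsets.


An open bookshelf. Two side panels, each 33 mm thick, 377 mm deep and 682 mm tall, stand 564 mm apart (outside-to-outside). Between them sit 3 shelves, each 29 mm thick and 377 mm deep, spanning the full gap between the sides. The bottom shelf rests on the floor (its underside at z = 0) and the clear gap between one shelf's top and the next shelf's underside is 223 mm.


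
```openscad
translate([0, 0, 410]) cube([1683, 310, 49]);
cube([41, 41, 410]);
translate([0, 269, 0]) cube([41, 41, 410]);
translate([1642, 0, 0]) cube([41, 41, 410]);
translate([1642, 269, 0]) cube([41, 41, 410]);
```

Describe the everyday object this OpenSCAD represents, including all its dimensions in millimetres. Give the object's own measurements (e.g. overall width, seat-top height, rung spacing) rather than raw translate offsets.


A long wooden bench with a 1683 mm (x) × 310 mm (y) seat, 49 mm thick, its top surface 459 mm above the floor. Four 41 mm square legs at the seat corners, flush with the edges, run from z = 0 to the seat underside.


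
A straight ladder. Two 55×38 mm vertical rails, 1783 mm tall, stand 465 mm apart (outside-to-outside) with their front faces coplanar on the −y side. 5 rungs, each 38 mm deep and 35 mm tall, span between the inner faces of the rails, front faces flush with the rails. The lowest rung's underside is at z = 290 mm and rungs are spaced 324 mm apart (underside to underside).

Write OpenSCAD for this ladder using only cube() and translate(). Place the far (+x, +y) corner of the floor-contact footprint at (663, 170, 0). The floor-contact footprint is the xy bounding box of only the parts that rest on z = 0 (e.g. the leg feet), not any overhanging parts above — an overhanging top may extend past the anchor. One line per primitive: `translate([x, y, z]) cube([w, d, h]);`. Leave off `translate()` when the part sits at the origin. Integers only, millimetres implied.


translate([198, 132, 0]) cube([55, 38, 1783]);
translate([608, 132, 0]) cube([55, 38, 1783]);
translate([253, 132, 290]) cube([355, 38, 35]);
translate([253, 132, 614]) cube([355, 38, 35]);
translate([253, 132, 938]) cube([355, 38, 35]);
translate([253, 132, 1262]) cube([355, 38, 35]);
translate([253, 132, 1586]) cube([355, 38, 35]);


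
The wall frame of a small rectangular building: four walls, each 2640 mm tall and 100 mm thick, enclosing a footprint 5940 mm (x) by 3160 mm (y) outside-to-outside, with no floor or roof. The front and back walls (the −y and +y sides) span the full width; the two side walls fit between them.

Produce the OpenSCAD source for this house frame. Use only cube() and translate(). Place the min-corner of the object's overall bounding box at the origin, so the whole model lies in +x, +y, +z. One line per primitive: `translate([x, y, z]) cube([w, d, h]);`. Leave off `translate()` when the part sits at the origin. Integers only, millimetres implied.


cube([5940, 100, 2640]);
translate([0, 3060, 0]) cube([5940, 100, 2640]);
translate([0, 100, 0]) cube([100, 2960, 2640]);
translate([5840, 100, 0]) cube([100, 2960, 2640]);


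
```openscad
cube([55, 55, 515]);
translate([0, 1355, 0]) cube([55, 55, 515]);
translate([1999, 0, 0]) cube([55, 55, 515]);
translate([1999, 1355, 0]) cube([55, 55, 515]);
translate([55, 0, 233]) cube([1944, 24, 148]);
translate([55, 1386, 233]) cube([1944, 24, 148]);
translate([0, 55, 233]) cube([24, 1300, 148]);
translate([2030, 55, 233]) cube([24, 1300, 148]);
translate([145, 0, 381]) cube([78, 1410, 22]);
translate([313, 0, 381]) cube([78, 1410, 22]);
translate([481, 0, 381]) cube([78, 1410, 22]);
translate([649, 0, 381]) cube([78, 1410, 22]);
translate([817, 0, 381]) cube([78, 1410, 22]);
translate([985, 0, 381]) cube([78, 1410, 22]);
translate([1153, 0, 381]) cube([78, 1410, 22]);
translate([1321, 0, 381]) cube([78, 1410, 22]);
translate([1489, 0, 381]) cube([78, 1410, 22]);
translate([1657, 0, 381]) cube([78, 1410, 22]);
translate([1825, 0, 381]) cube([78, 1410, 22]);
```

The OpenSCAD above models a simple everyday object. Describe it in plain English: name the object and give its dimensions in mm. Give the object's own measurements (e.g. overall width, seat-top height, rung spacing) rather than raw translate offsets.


A bed frame 2054 mm long (x) by 1410 mm wide (y). Four 55×55 mm corner posts, 515 mm tall, at the corners of the footprint. Four rails of 24 mm thickness and 148 mm height run between adjacent posts with their undersides at z = 233 mm, their outer faces flush with the outside of the frame (the two x-running rails run between the posts' inner faces; the two y-running rails run between the posts' inner faces). 11 slats, each 78 mm wide (x) and 22 mm thick, lie across the top of the two x-running rails, running the full 1410 mm width of the frame in y; along x they sit between the end posts with a 90 mm gap after the −x posts and between neighbouring slats, leaving 96 mm before the +x posts.


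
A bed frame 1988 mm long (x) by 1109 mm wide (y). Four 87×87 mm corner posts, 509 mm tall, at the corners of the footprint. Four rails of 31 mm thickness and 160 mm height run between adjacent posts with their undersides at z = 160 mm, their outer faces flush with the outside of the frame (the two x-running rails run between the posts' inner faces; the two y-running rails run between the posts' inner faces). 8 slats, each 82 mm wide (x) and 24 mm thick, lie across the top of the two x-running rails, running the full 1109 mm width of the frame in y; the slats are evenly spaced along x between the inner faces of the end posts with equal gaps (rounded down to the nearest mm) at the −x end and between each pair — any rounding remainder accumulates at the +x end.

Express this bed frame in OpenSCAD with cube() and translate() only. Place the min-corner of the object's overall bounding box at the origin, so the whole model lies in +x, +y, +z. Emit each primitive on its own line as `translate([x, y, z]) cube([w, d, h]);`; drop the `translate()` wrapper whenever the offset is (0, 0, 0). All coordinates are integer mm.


// slat z = rail_z + rail_h = 160 + 160 = 320
// slat gap = ⌊(1814 − 8·82) / 9⌋ = 128
cube([87, 87, 509]);
translate([0, 1022, 0]) cube([87, 87, 509]);
translate([1901, 0, 0]) cube([87, 87, 509]);
translate([1901, 1022, 0]) cube([87, 87, 509]);
translate([87, 0, 160]) cube([1814, 31, 160]);
translate([87, 1078, 160]) cube([1814, 31, 160]);
translate([0, 87, 160]) cube([31, 935, 160]);
translate([1957, 87, 160]) cube([31, 935, 160]);
translate([215, 0, 320]) cube([82, 1109, 24]);
translate([425, 0, 320]) cube([82, 1109, 24]);
translate([635, 0, 320]) cube([82, 1109, 24]);
translate([845, 0, 320]) cube([82, 1109, 24]);
translate([1055, 0, 320]) cube([82, 1109, 24]);
translate([1265, 0, 320]) cube([82, 1109, 24]);
translate([1475, 0, 320]) cube([82, 1109, 24]);
translate([1685, 0, 320]) cube([82, 1109, 24]);


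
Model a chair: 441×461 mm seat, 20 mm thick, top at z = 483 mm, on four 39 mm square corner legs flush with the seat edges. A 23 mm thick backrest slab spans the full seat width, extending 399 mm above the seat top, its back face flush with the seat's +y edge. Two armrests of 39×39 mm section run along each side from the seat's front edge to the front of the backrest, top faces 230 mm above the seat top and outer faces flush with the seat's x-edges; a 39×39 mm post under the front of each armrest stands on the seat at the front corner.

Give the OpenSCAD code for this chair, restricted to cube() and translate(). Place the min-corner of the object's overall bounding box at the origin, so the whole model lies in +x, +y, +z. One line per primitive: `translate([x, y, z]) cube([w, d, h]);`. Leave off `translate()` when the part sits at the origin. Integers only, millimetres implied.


translate([0, 0, 463]) cube([441, 461, 20]);
cube([39, 39, 463]);
translate([402, 0, 0]) cube([39, 39, 463]);
translate([0, 422, 0]) cube([39, 39, 463]);
translate([402, 422, 0]) cube([39, 39, 463]);
translate([0, 438, 483]) cube([441, 23, 399]);
translate([0, 0, 674]) cube([39, 438, 39]);
translate([402, 0, 674]) cube([39, 438, 39]);
translate([0, 0, 483]) cube([39, 39, 191]);
translate([402, 0, 483]) cube([39, 39, 191]);


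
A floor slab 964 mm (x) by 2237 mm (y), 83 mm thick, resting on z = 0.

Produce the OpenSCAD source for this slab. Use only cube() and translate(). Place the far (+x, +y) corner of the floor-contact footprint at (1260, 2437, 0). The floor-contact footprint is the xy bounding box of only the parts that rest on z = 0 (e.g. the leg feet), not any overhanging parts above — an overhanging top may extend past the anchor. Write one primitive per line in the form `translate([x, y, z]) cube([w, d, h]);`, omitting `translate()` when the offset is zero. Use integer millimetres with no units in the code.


translate([296, 200, 0]) cube([964, 2237, 83]);


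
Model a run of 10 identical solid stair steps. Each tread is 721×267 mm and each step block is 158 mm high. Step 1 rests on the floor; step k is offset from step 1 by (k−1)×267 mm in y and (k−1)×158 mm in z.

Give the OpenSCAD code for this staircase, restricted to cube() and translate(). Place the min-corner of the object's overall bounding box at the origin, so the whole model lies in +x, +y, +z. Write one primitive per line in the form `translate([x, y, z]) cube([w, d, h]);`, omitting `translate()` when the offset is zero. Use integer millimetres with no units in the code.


cube([721, 267, 158]);
translate([0, 267, 158]) cube([721, 267, 158]);
translate([0, 534, 316]) cube([721, 267, 158]);
translate([0, 801, 474]) cube([721, 267, 158]);
translate([0, 1068, 632]) cube([721, 267, 158]);
translate([0, 1335, 790]) cube([721, 267, 158]);
translate([0, 1602, 948]) cube([721, 267, 158]);
translate([0, 1869, 1106]) cube([721, 267, 158]);
translate([0, 2136, 1264]) cube([721, 267, 158]);
translate([0, 2403, 1422]) cube([721, 267, 158]);


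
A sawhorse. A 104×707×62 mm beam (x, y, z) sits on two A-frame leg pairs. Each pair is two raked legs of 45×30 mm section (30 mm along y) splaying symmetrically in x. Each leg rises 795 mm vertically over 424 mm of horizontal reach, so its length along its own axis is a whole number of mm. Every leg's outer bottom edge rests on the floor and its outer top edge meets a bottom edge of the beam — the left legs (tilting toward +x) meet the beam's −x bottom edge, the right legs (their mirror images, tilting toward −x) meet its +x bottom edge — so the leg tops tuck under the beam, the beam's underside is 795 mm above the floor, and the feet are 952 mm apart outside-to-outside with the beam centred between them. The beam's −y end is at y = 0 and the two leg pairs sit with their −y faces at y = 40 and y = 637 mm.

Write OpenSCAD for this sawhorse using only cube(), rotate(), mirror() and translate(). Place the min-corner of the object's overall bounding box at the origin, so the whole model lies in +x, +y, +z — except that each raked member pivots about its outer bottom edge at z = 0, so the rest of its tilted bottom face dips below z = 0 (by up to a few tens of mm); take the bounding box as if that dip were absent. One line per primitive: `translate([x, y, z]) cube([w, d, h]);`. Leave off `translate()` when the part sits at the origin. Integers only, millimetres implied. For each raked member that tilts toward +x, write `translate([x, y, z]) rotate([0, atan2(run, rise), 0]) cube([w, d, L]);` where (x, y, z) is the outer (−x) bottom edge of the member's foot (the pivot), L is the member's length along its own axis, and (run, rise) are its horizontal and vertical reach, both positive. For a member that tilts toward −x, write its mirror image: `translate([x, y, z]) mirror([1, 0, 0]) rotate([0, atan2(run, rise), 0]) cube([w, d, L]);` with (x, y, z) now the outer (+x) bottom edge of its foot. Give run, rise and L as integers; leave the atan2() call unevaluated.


// leg length = √(424² + 795²) = 901
// right-leg outer foot x = 2·424 + 104 = 952
// beam min-corner = (424, 0, 795)
translate([424, 0, 795]) cube([104, 707, 62]);
translate([0, 40, 0]) rotate([0, atan2(424, 795), 0]) cube([45, 30, 901]);
translate([952, 40, 0]) mirror([1, 0, 0]) rotate([0, atan2(424, 795), 0]) cube([45, 30, 901]);
translate([0, 637, 0]) rotate([0, atan2(424, 795), 0]) cube([45, 30, 901]);
translate([952, 637, 0]) mirror([1, 0, 0]) rotate([0, atan2(424, 795), 0]) cube([45, 30, 901]);


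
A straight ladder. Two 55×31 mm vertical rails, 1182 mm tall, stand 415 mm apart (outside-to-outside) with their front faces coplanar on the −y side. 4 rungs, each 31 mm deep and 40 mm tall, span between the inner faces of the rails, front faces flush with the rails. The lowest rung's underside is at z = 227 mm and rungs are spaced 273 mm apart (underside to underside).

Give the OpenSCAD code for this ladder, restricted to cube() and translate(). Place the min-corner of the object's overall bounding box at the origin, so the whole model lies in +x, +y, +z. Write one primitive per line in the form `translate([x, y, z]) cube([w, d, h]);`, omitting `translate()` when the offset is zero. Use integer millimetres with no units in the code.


cube([55, 31, 1182]);
translate([360, 0, 0]) cube([55, 31, 1182]);
translate([55, 0, 227]) cube([305, 31, 40]);
translate([55, 0, 500]) cube([305, 31, 40]);
translate([55, 0, 773]) cube([305, 31, 40]);
translate([55, 0, 1046]) cube([305, 31, 40]);


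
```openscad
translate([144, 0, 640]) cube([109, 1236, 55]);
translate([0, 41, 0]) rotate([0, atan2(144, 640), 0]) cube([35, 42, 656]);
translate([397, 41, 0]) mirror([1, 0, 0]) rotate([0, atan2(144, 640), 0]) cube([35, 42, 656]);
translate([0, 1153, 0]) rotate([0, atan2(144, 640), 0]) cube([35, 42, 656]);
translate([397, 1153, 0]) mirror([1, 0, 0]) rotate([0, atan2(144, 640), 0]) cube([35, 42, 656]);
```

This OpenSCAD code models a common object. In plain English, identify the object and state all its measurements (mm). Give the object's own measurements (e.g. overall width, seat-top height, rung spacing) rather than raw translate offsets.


A sawhorse. A 109×1236×55 mm beam (x, y, z) sits on two A-frame leg pairs. Each pair is two raked legs of 35×42 mm section (42 mm along y) splaying symmetrically in x. Each leg rises 640 mm vertically over 144 mm of horizontal reach and is 656 mm long along its own axis. Every leg's outer bottom edge rests on the floor and its outer top edge meets a bottom edge of the beam — the left legs (tilting toward +x) meet the beam's −x bottom edge, the right legs (their mirror images, tilting toward −x) meet its +x bottom edge — so the leg tops tuck under the beam, the beam's underside is 640 mm above the floor, and the feet are 397 mm apart outside-to-outside with the beam centred between them. The two leg pairs are set in 41 mm from either end of the beam.


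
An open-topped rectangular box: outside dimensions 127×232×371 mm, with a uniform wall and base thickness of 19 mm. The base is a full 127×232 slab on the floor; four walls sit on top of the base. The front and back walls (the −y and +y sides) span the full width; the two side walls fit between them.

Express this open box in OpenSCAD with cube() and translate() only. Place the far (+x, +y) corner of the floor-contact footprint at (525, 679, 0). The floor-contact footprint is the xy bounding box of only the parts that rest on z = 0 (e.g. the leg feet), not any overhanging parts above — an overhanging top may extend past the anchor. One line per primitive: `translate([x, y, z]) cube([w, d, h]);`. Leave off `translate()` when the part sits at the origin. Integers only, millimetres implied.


translate([398, 447, 0]) cube([127, 232, 19]);
translate([398, 447, 19]) cube([127, 19, 352]);
translate([398, 660, 19]) cube([127, 19, 352]);
translate([398, 466, 19]) cube([19, 194, 352]);
translate([506, 466, 19]) cube([19, 194, 352]);


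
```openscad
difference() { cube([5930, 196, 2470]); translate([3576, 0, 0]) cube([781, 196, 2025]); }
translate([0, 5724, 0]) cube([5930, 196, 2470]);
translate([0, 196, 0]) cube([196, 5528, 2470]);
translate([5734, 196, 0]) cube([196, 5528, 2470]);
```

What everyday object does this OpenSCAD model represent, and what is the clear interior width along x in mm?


A single room. The interior width is 5538 mm.

Four walls enclosing a rectangle with a door in the front wall — a room. Outside width 5930 minus two 196 mm walls gives 5538 mm.


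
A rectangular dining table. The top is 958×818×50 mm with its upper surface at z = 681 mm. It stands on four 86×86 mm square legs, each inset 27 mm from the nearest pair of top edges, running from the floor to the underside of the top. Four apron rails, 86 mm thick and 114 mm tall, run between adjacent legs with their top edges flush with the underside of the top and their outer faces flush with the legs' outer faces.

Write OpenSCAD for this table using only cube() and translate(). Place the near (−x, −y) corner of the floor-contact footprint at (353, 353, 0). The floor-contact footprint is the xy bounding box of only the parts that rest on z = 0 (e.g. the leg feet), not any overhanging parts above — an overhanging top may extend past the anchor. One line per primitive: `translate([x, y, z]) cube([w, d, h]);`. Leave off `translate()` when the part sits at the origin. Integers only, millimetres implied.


// leg_h = 681 - 50 = 631
// apron z = 631 - 114 = 517
translate([326, 326, 631]) cube([958, 818, 50]);
translate([353, 353, 0]) cube([86, 86, 631]);
translate([1171, 353, 0]) cube([86, 86, 631]);
translate([353, 1031, 0]) cube([86, 86, 631]);
translate([1171, 1031, 0]) cube([86, 86, 631]);
translate([439, 353, 517]) cube([732, 86, 114]);
translate([439, 1031, 517]) cube([732, 86, 114]);
translate([353, 439, 517]) cube([86, 592, 114]);
translate([1171, 439, 517]) cube([86, 592, 114]);
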